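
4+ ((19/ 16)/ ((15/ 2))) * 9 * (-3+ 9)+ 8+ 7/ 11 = 4661/ 220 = 21.19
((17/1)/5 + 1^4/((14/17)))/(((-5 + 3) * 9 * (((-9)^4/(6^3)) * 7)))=-646/535815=-0.00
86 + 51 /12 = 90.25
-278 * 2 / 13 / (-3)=556 / 39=14.26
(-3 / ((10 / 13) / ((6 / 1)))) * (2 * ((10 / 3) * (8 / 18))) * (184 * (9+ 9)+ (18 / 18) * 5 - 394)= -607984 / 3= -202661.33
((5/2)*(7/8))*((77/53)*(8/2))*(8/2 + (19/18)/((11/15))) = 87955/1272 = 69.15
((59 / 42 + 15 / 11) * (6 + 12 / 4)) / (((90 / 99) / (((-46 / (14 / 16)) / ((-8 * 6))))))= 29417 / 980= 30.02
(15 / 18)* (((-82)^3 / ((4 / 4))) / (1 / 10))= -13784200 / 3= -4594733.33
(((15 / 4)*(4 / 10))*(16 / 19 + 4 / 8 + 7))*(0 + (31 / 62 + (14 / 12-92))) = -85907 / 76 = -1130.36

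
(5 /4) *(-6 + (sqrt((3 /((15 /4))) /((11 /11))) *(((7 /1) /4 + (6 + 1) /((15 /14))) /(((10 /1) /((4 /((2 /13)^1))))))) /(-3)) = -6461 *sqrt(5) /1800 - 15 /2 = -15.53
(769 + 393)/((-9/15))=-5810/3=-1936.67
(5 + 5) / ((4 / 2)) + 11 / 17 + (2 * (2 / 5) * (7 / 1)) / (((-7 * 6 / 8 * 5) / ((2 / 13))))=93056 / 16575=5.61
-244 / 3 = -81.33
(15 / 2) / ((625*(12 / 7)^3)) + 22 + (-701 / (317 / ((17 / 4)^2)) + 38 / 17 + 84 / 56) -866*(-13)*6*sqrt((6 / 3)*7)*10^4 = -11023268573 / 776016000 + 675480000*sqrt(14) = 2527414717.41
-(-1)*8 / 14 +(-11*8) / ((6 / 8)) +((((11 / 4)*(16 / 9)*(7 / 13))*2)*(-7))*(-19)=477868 / 819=583.48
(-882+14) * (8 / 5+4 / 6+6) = -107632 / 15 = -7175.47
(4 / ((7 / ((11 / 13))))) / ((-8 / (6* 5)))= -165 / 91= -1.81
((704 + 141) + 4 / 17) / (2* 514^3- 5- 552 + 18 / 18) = 14369 / 4617079844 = 0.00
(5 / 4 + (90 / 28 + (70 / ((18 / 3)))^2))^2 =1254930625 / 63504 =19761.44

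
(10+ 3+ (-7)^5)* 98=-1645812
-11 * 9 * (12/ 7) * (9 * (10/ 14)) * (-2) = 2182.04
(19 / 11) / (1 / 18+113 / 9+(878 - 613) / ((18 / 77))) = 171 / 113476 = 0.00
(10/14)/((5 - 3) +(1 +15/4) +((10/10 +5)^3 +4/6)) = 60/18767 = 0.00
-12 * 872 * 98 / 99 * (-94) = 32131456 / 33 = 973680.48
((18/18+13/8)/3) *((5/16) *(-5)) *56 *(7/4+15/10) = -15925/64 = -248.83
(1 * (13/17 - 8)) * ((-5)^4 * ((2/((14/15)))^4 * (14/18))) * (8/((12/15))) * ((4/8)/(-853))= 2162109375/4973843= 434.70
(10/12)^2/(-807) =-25/29052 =-0.00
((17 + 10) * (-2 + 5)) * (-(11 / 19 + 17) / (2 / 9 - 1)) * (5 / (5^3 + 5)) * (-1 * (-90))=10956870 / 1729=6337.11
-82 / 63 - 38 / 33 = -1700 / 693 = -2.45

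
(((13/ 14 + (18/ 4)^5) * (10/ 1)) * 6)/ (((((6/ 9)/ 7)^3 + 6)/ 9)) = 73862276355/ 444592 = 166134.96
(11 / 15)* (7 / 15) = 77 / 225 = 0.34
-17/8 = -2.12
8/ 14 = 4/ 7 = 0.57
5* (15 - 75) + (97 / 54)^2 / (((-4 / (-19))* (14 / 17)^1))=-45949693 / 163296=-281.39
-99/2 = -49.50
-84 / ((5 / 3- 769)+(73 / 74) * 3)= 18648 / 169691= 0.11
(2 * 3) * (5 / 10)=3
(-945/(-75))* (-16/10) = -504/25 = -20.16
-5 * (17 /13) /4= -85 /52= -1.63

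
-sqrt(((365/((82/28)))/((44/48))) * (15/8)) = -15 * sqrt(230461)/451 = -15.97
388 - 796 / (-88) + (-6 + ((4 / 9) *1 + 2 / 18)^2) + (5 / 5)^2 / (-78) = 4532906 / 11583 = 391.34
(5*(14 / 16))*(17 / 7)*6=255 / 4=63.75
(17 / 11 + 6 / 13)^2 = 82369 / 20449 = 4.03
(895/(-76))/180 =-0.07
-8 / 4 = -2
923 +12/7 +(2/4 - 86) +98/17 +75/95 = 3824565/4522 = 845.77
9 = 9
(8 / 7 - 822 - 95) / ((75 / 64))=-781.53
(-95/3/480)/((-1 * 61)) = 19/17568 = 0.00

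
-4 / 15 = -0.27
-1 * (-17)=17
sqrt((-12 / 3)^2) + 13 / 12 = 61 / 12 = 5.08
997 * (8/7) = 7976/7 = 1139.43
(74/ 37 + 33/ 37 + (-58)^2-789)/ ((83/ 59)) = 5627538/ 3071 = 1832.48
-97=-97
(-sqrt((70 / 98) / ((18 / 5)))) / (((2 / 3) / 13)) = -65 * sqrt(14) / 28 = -8.69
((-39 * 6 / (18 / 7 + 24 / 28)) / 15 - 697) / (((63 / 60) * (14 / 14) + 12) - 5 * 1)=-14031 / 161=-87.15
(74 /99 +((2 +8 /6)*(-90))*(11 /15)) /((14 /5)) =-54265 /693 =-78.30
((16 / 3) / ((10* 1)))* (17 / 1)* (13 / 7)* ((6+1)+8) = 1768 / 7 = 252.57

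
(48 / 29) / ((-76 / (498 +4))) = -6024 / 551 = -10.93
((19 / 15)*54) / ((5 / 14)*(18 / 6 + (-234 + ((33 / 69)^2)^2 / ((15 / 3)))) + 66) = -669939354 / 161571575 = -4.15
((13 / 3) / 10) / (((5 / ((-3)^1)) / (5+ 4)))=-2.34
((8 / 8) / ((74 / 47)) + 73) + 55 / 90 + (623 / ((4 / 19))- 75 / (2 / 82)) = -55283 / 1332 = -41.50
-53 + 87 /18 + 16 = -193 /6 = -32.17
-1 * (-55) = 55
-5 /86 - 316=-27181 /86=-316.06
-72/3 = -24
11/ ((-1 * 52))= -11/ 52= -0.21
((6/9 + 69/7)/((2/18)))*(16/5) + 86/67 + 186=1149916/2345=490.37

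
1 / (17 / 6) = 6 / 17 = 0.35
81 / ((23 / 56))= 4536 / 23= 197.22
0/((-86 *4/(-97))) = 0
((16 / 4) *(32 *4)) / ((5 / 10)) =1024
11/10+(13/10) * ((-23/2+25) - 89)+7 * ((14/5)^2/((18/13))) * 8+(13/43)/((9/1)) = 8516633/38700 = 220.07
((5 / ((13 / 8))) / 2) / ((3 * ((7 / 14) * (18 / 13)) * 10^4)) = 1 / 13500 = 0.00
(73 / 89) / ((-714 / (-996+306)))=8395 / 10591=0.79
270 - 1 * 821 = -551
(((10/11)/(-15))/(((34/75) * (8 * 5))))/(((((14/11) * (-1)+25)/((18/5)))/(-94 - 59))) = 9/116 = 0.08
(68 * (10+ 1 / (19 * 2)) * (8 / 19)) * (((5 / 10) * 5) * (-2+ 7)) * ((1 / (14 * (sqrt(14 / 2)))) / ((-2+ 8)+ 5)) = 647700 * sqrt(7) / 194579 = 8.81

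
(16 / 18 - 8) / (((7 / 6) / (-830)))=106240 / 21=5059.05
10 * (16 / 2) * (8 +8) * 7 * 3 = 26880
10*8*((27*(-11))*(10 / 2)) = -118800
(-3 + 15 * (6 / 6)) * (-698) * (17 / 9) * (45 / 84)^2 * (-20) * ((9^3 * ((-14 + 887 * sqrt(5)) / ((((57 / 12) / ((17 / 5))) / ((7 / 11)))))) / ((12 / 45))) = 222700516724.36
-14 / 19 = -0.74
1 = 1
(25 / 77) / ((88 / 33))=75 / 616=0.12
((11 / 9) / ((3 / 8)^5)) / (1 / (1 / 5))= 360448 / 10935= 32.96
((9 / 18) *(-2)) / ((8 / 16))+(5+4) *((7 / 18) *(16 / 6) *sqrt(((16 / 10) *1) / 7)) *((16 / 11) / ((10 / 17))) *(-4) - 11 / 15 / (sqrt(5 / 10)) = -4352 *sqrt(70) / 825 - 2 - 11 *sqrt(2) / 15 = -47.17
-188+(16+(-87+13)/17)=-2998/17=-176.35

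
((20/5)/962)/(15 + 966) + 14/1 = 6606056/471861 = 14.00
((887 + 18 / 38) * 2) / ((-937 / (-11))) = 370964 / 17803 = 20.84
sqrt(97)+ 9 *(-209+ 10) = -1791+ sqrt(97) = -1781.15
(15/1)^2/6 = 75/2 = 37.50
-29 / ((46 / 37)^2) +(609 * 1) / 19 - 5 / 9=12.73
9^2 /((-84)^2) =9 /784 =0.01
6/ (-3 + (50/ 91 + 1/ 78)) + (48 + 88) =177740/ 1331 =133.54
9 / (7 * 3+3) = 3 / 8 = 0.38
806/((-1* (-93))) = 26/3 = 8.67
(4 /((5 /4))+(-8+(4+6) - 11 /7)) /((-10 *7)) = -127 /2450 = -0.05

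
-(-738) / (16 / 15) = 5535 / 8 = 691.88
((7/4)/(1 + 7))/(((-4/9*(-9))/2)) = 7/64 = 0.11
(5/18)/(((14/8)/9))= 10/7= 1.43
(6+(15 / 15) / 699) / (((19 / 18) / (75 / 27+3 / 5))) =13424 / 699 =19.20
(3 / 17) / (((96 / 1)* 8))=0.00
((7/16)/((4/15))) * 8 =105/8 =13.12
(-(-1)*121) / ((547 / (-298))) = -36058 / 547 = -65.92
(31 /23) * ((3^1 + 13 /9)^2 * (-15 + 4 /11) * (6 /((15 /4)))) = -555520 /891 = -623.48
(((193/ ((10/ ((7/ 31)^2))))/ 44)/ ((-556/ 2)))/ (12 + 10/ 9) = -85113/ 13870843360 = -0.00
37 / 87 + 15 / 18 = 1.26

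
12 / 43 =0.28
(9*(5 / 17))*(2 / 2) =45 / 17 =2.65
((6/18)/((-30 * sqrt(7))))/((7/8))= -0.00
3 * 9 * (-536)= -14472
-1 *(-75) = 75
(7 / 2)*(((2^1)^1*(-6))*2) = -84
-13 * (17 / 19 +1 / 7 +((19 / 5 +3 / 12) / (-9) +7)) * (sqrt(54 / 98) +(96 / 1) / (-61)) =6297096 / 40565-787137 * sqrt(3) / 18620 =82.01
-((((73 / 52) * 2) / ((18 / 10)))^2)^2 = -5.92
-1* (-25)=25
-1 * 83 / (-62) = 83 / 62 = 1.34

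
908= 908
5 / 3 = 1.67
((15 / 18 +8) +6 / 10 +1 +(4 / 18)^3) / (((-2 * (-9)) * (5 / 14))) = 1.62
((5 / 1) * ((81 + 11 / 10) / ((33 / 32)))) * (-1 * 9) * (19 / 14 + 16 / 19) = -11526840 / 1463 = -7878.91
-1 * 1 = -1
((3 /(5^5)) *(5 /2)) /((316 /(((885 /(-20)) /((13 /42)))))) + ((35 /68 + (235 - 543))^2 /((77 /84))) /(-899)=-114.73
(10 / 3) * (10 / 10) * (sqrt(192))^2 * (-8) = -5120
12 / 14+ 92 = 650 / 7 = 92.86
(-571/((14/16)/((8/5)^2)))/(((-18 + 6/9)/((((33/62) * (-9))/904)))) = -4070088/7969325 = -0.51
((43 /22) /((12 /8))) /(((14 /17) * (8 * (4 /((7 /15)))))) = 731 /31680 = 0.02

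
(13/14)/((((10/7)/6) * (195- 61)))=39/1340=0.03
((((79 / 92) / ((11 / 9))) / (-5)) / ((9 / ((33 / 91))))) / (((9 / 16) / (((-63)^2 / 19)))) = -59724 / 28405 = -2.10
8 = 8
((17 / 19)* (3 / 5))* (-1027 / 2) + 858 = 582.33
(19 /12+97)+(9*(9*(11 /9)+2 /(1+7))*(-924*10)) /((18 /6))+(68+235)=-3737381 /12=-311448.42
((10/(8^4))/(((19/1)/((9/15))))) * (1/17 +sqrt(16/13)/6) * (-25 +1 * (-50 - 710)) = -785 * sqrt(13)/252928 - 2355/661504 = -0.01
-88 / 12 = -7.33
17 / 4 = 4.25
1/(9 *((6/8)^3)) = 64/243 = 0.26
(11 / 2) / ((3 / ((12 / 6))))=3.67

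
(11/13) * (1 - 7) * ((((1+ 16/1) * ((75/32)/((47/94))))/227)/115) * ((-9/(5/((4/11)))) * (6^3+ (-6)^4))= 1041012/67873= 15.34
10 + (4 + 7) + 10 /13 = 283 /13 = 21.77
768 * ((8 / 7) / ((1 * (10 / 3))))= 9216 / 35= 263.31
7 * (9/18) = 7/2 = 3.50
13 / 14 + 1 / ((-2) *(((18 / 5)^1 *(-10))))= 475 / 504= 0.94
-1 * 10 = -10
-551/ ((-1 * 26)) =551/ 26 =21.19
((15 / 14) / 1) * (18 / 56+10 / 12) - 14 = -5003 / 392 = -12.76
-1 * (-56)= 56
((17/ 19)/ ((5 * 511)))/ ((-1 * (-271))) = 17/ 13155695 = 0.00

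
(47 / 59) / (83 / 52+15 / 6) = 2444 / 12567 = 0.19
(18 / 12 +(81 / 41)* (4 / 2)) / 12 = 149 / 328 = 0.45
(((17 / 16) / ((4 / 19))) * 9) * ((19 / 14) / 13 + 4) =2171529 / 11648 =186.43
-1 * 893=-893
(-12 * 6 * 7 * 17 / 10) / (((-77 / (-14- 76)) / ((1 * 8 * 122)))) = -10751616 / 11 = -977419.64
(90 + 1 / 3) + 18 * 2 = 126.33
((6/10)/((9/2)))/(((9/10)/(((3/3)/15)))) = 4/405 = 0.01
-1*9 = -9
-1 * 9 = -9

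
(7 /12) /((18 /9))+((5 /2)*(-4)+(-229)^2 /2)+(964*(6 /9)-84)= 642467 /24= 26769.46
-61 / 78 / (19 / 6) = -61 / 247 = -0.25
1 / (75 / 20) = 4 / 15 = 0.27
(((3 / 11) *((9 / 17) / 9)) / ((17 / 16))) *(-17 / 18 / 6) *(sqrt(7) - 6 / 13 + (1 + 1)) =-4 *sqrt(7) / 1683 - 80 / 21879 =-0.01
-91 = -91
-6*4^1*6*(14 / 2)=-1008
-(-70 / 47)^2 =-4900 / 2209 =-2.22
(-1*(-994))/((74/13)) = 6461/37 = 174.62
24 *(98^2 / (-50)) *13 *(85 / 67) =-25469808 / 335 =-76029.28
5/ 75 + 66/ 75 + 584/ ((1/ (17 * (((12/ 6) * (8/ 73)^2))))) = 1310783/ 5475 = 239.41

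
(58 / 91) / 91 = 58 / 8281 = 0.01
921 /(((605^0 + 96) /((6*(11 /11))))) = 5526 /97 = 56.97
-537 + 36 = -501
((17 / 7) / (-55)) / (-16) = 17 / 6160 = 0.00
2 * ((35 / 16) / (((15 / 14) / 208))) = 2548 / 3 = 849.33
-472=-472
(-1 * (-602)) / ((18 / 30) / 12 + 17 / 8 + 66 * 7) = 24080 / 18567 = 1.30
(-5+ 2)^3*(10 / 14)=-135 / 7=-19.29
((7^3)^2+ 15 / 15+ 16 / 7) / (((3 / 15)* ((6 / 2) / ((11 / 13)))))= 165919.89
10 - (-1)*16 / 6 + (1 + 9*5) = 176 / 3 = 58.67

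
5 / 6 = 0.83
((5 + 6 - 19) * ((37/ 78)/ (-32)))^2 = 1369/ 97344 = 0.01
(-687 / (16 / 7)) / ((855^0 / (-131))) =629979 / 16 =39373.69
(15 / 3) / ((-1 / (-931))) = 4655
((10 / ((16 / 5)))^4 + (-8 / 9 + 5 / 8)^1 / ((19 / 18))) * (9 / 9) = 389601 / 4096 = 95.12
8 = 8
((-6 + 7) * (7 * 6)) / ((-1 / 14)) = -588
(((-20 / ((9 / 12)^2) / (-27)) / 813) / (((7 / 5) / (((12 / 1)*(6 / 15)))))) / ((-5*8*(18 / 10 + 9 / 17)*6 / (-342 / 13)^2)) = -1963840 / 285648363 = -0.01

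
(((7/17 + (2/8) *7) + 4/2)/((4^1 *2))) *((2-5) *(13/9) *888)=-136123/68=-2001.81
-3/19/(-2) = 3/38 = 0.08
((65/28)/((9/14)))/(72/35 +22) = 2275/15156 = 0.15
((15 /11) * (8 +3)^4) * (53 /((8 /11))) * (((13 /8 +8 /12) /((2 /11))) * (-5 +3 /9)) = -16431228275 /192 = -85579313.93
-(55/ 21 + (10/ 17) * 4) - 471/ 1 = -169922/ 357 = -475.97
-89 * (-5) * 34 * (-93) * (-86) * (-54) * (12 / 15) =-5227620768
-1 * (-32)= 32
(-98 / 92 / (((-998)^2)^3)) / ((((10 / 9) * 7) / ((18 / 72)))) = -63 / 1818030106041246837760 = -0.00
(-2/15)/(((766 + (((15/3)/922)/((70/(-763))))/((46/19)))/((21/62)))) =-593768/10070832515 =-0.00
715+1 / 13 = 9296 / 13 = 715.08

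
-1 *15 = -15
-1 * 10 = -10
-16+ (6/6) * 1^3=-15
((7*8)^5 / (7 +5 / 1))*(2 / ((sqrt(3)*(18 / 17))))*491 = 1149239533568*sqrt(3) / 81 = 24574583484.03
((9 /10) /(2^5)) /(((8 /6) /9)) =243 /1280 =0.19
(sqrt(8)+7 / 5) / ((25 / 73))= 511 / 125+146*sqrt(2) / 25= 12.35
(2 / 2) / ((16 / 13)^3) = 2197 / 4096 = 0.54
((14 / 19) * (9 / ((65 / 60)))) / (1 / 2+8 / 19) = 432 / 65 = 6.65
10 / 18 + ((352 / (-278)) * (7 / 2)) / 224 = 2681 / 5004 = 0.54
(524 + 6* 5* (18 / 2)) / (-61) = -794 / 61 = -13.02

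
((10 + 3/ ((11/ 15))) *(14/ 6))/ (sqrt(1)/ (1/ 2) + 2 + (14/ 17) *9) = 18445/ 6402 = 2.88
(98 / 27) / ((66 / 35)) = 1715 / 891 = 1.92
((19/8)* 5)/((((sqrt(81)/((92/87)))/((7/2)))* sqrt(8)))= 15295* sqrt(2)/12528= 1.73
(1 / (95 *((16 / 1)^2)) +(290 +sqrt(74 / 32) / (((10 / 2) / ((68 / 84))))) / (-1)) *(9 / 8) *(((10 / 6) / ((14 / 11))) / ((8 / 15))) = -3491135505 / 4358144 - 2805 *sqrt(37) / 25088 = -801.74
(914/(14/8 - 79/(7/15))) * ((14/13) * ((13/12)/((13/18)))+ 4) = -1868216/60983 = -30.64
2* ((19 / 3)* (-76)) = -2888 / 3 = -962.67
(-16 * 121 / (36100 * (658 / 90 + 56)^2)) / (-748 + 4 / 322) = 0.00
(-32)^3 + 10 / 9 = -294902 / 9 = -32766.89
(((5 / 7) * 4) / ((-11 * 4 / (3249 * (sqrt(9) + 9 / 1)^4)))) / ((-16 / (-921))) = -19390291920 / 77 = -251821972.99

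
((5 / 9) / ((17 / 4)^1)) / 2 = 10 / 153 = 0.07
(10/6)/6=5/18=0.28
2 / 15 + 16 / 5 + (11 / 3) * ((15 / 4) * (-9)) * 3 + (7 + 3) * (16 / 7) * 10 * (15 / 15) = -11705 / 84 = -139.35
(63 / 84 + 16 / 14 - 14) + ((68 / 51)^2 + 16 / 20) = -12007 / 1260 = -9.53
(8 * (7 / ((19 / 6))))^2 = 112896 / 361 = 312.73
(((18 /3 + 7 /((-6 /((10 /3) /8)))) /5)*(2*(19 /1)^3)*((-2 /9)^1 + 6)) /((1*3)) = 35399299 /1215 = 29135.23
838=838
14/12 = 7/6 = 1.17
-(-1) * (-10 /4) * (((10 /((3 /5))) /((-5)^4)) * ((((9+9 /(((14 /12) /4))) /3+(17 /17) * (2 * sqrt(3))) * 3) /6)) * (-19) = 10.61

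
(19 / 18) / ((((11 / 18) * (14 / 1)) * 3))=19 / 462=0.04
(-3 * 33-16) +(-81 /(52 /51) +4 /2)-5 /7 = -193.16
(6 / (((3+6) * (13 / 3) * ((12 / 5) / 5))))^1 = 25 / 78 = 0.32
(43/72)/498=43/35856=0.00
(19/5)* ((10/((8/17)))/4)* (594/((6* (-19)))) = -1683/16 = -105.19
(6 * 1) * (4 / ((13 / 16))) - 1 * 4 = 332 / 13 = 25.54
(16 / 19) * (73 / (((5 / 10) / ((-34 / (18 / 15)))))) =-3483.51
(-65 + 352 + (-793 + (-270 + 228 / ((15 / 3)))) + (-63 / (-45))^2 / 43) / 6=-121.73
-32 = -32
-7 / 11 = -0.64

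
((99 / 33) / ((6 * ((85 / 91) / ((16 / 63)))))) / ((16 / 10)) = 13 / 153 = 0.08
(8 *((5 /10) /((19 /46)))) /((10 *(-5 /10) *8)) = -23 /95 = -0.24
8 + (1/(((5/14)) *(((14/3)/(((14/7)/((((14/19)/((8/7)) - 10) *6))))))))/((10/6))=7.99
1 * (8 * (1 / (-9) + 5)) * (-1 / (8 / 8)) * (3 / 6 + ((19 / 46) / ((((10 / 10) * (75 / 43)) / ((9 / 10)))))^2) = -1586912822 / 74390625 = -21.33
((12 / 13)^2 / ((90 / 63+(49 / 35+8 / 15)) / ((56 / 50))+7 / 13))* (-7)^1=-592704 / 351793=-1.68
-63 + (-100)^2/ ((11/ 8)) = 79307/ 11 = 7209.73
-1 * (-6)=6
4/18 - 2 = -16/9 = -1.78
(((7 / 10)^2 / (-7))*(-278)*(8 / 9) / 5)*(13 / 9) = 50596 / 10125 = 5.00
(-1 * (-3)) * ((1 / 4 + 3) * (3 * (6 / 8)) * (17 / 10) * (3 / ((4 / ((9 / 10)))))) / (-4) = -161109 / 25600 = -6.29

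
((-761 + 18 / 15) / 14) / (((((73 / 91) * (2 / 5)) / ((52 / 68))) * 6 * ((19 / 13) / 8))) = -117.99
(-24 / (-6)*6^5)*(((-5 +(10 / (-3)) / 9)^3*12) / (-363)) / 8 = 195112000 / 9801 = 19907.36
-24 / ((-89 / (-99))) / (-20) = 594 / 445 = 1.33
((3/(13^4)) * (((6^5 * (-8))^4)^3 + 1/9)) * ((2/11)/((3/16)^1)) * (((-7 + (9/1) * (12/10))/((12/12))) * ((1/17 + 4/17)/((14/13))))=9189057306663055707605271967995324701542660722591838551146800/25882857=355024845466752596423388300000000000000000000000000000.00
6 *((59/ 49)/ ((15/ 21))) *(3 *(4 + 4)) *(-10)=-16992/ 7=-2427.43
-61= -61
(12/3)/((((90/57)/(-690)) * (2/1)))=-874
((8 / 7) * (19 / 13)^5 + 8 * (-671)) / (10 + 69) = -13931896976 / 205325029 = -67.85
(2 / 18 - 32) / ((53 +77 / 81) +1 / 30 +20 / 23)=-594090 / 1021921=-0.58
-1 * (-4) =4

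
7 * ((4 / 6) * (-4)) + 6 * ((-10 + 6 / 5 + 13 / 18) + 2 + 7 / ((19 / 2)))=-14453 / 285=-50.71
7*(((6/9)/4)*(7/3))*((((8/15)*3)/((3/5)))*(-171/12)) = -931/9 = -103.44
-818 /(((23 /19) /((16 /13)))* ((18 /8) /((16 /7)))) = -15915008 /18837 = -844.88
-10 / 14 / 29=-5 / 203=-0.02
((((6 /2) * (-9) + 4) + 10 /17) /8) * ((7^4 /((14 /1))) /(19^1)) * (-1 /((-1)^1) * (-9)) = 1176147 /5168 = 227.58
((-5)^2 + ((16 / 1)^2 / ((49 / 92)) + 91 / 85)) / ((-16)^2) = 263813 / 133280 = 1.98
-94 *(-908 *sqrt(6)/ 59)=85352 *sqrt(6)/ 59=3543.54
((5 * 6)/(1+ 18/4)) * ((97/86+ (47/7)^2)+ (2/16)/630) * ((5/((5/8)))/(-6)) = -6372911/18963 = -336.07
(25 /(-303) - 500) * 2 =-1000.17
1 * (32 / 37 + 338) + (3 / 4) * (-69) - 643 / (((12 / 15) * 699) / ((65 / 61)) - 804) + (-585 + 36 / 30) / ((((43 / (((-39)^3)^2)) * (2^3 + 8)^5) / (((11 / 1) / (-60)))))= 16353706177954620053 / 1892335013068800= 8642.08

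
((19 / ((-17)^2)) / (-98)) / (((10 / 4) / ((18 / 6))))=-57 / 70805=-0.00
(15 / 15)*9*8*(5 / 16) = 45 / 2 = 22.50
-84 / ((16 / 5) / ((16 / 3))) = -140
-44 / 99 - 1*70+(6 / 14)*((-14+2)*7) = -958 / 9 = -106.44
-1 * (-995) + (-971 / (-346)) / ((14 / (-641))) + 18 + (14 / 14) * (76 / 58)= 124436341 / 140476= 885.82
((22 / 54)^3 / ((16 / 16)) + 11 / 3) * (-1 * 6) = -147004 / 6561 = -22.41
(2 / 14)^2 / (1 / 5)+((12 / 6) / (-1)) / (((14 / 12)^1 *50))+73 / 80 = 19213 / 19600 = 0.98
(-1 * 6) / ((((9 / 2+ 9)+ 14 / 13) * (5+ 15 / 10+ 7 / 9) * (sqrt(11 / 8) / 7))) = -39312 * sqrt(22) / 546139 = -0.34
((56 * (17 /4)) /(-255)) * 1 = -14 /15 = -0.93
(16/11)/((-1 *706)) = -8/3883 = -0.00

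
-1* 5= -5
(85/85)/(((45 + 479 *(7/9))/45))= 405/3758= 0.11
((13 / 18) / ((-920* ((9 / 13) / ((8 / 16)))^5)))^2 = 23298085122481 / 979142081239115366400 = 0.00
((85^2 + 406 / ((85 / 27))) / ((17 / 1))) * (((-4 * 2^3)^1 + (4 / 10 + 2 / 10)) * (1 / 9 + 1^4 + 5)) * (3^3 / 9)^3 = -3238575747 / 1445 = -2241228.89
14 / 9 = 1.56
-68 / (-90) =34 / 45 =0.76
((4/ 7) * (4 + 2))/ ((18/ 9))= 12/ 7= 1.71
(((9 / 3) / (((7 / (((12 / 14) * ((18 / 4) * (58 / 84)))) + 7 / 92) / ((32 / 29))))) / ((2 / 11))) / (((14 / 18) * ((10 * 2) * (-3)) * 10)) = -163944 / 11364325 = -0.01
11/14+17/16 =207/112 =1.85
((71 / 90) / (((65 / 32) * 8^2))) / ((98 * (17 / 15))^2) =71 / 144328912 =0.00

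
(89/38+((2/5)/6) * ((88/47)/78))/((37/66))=26935997/6442995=4.18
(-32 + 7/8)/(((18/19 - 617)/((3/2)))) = 14193/187280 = 0.08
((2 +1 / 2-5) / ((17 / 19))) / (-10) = 19 / 68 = 0.28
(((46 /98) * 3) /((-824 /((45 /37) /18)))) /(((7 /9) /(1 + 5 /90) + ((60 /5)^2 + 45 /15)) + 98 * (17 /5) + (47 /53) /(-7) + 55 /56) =-1737075 /7247935860578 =-0.00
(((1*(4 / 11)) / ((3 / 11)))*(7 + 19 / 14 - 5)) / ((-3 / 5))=-470 / 63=-7.46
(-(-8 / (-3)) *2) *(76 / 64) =-19 / 3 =-6.33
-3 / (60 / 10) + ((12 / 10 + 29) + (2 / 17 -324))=-294.18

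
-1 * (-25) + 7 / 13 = 332 / 13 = 25.54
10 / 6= 5 / 3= 1.67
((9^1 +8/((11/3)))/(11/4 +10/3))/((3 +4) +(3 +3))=1476/10439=0.14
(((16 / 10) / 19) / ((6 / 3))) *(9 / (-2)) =-18 / 95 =-0.19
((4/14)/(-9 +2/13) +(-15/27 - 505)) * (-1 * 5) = 3662984/1449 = 2527.94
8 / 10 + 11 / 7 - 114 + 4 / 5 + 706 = 20831 / 35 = 595.17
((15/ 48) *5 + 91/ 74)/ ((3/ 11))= 10.24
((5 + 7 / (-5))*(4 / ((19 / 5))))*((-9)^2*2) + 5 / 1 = 11759 / 19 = 618.89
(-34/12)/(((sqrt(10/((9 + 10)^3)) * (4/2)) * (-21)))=323 * sqrt(190)/2520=1.77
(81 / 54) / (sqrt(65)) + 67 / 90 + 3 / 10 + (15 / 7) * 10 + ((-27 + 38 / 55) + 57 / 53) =-506971 / 183645 + 3 * sqrt(65) / 130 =-2.57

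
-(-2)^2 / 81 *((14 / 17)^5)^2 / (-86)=578509309952 / 7021706755263867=0.00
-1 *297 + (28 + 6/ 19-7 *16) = -7233/ 19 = -380.68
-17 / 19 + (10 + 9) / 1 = 344 / 19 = 18.11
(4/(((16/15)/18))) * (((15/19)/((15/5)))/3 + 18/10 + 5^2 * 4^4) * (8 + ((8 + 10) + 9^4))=54082043127/19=2846423322.47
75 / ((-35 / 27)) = -405 / 7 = -57.86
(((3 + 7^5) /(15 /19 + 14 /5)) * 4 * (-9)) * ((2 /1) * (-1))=114980400 /341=337185.92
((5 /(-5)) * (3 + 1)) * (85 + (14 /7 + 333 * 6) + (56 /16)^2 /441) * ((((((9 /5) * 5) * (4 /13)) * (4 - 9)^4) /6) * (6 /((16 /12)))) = -140739375 /13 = -10826105.77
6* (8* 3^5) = 11664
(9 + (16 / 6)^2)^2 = 21025 / 81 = 259.57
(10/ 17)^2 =100/ 289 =0.35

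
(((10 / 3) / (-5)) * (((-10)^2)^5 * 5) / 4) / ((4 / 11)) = -68750000000 / 3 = -22916666666.67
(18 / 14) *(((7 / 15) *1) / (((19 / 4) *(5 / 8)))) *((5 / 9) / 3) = 32 / 855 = 0.04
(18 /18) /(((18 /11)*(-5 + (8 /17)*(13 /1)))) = 187 /342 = 0.55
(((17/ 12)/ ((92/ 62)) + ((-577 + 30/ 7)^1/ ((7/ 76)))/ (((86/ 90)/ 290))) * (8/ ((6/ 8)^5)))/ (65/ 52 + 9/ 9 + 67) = -8989984981037056/ 9785875113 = -918669.50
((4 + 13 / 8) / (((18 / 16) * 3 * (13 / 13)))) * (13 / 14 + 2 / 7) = 85 / 42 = 2.02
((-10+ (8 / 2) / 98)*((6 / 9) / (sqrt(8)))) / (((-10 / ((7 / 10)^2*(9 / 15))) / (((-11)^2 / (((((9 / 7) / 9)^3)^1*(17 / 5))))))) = 2531683*sqrt(2) / 4250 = 842.43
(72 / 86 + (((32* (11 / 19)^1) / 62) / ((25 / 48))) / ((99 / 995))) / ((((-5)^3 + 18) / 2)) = -5017304 / 40649835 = -0.12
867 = 867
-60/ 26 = -30/ 13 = -2.31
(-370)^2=136900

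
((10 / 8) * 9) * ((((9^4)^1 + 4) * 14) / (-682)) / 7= -295425 / 1364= -216.59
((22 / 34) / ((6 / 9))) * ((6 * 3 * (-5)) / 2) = -1485 / 34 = -43.68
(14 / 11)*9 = 126 / 11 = 11.45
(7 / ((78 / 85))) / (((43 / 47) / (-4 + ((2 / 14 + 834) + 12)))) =7850175 / 1118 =7021.62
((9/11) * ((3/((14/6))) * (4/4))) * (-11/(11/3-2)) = -243/35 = -6.94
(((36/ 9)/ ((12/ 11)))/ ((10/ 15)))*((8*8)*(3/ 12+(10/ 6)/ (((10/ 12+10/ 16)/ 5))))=14696/ 7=2099.43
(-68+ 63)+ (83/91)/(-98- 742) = -382283/76440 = -5.00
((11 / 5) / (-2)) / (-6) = 11 / 60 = 0.18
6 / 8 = 3 / 4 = 0.75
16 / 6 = 8 / 3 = 2.67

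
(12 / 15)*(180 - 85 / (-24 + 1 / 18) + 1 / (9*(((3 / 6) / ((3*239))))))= 1773392 / 6465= 274.31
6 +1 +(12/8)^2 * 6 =41/2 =20.50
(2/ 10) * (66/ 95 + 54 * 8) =86.54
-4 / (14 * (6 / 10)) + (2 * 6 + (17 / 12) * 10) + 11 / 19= 20963 / 798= 26.27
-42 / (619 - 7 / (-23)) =-161 / 2374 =-0.07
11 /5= 2.20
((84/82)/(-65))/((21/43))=-86/2665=-0.03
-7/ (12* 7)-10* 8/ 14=-487/ 84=-5.80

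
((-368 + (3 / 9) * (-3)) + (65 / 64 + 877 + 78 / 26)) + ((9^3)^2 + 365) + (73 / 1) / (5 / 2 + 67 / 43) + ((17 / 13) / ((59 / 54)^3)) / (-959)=532336.00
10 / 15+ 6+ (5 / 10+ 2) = 55 / 6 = 9.17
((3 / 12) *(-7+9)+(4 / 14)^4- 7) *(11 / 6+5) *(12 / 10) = -1278421 / 24010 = -53.25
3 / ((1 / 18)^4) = 314928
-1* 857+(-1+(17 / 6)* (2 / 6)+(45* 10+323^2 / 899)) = -4709051 / 16182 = -291.01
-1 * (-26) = 26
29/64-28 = -1763/64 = -27.55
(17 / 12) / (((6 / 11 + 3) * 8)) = 187 / 3744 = 0.05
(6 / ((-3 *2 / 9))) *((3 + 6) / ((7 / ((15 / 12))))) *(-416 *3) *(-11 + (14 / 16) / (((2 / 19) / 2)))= 710775 / 7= 101539.29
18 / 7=2.57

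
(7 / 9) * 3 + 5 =22 / 3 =7.33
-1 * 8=-8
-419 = -419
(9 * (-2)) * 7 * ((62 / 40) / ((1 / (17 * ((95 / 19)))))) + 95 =-33011 / 2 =-16505.50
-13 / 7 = -1.86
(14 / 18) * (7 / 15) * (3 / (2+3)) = 0.22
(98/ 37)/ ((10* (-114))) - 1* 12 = -253129/ 21090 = -12.00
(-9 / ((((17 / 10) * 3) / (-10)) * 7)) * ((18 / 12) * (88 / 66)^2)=800 / 119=6.72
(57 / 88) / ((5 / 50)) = 285 / 44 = 6.48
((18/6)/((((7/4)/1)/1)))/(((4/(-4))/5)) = -60/7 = -8.57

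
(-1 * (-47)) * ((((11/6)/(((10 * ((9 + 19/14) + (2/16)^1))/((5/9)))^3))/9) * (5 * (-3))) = -28372960/1327041001683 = -0.00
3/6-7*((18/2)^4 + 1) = -91867/2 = -45933.50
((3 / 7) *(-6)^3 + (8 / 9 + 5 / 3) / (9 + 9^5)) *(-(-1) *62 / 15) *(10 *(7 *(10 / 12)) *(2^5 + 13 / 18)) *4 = -62888760686050 / 21526641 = -2921438.63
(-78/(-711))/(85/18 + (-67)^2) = 156/6390073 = 0.00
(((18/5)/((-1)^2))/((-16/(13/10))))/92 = -0.00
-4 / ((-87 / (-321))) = -428 / 29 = -14.76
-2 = -2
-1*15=-15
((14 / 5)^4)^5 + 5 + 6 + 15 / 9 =251004769899816807025478 / 286102294921875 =877325258.67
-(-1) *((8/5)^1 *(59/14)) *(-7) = -236/5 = -47.20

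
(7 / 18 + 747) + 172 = 16549 / 18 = 919.39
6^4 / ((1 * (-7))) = -1296 / 7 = -185.14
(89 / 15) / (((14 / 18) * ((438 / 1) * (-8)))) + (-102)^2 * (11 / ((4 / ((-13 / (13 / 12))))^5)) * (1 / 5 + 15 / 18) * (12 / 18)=-783175998617 / 40880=-19157925.60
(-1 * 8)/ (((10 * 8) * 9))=-1/ 90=-0.01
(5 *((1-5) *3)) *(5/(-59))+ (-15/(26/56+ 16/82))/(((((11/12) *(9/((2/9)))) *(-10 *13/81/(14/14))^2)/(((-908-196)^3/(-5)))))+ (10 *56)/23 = -3056231729468533732/47741397275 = -64016386.28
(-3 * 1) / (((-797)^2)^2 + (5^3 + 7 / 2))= -6 / 806980947619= -0.00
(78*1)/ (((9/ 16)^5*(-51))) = -27262976/ 1003833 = -27.16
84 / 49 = 12 / 7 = 1.71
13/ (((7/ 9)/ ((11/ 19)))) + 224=31079/ 133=233.68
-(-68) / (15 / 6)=136 / 5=27.20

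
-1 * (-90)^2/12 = -675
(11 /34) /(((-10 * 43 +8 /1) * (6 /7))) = -0.00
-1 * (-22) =22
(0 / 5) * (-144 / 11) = 0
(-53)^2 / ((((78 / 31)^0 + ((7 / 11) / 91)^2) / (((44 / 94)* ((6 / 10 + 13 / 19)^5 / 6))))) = 8538580102527119216 / 11155793221171875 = 765.39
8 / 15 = 0.53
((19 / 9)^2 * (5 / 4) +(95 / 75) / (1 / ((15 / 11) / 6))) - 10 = -14759 / 3564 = -4.14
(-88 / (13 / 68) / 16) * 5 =-1870 / 13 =-143.85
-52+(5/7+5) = -324/7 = -46.29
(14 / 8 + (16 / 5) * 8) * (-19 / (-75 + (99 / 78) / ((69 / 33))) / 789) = 3107507 / 351002430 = 0.01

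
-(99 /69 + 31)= -746 /23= -32.43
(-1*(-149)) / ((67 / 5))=745 / 67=11.12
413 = 413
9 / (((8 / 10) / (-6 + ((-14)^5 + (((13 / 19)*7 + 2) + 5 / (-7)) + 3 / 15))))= -3218874993 / 532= -6050516.90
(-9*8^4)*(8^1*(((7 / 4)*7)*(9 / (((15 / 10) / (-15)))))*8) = 2601123840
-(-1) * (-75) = -75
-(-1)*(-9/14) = -9/14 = -0.64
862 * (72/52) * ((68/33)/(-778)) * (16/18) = -468928/166881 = -2.81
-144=-144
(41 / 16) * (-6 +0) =-123 / 8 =-15.38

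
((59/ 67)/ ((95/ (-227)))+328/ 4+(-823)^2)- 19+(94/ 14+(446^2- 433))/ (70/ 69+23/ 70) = 34071422200369/ 41289755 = 825178.60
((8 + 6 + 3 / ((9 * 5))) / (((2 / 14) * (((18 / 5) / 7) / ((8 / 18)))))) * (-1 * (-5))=103390 / 243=425.47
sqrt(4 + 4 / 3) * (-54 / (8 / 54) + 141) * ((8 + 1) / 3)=-894 * sqrt(3)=-1548.45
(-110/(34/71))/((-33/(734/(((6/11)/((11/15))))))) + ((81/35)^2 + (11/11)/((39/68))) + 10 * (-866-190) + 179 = -25618918963/7309575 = -3504.84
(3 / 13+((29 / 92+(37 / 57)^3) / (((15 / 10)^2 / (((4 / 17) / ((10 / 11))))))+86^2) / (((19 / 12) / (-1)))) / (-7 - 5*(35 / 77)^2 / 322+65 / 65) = 2122804556904113698 / 2728263747316185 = 778.08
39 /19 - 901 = -17080 /19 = -898.95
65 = 65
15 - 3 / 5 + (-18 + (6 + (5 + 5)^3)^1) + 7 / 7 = 5017 / 5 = 1003.40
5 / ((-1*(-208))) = 5 / 208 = 0.02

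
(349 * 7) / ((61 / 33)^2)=714.98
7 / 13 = 0.54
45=45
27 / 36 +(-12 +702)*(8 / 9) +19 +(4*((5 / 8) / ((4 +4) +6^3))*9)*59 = 858829 / 1344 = 639.01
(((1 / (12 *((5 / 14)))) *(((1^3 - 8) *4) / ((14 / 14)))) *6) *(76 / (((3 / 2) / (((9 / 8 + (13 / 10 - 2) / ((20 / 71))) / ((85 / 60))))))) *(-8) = -1906688 / 125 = -15253.50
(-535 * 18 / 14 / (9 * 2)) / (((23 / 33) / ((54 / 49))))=-476685 / 7889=-60.42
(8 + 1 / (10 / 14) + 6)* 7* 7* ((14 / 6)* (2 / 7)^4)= 11.73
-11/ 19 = -0.58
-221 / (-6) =221 / 6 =36.83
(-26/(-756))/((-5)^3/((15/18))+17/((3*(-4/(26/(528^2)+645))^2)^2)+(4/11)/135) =80539720268768587284480/2990639531865143916244891525767247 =0.00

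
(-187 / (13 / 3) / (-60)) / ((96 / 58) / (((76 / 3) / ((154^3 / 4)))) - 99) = 9367 / 775646820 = 0.00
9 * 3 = 27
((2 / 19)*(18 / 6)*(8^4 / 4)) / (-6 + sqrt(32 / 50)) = -15360 / 247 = -62.19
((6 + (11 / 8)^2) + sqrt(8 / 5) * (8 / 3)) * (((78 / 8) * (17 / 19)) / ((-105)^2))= 884 * sqrt(10) / 1047375 + 22321 / 3575040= 0.01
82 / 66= 41 / 33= 1.24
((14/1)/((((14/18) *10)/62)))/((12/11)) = 1023/10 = 102.30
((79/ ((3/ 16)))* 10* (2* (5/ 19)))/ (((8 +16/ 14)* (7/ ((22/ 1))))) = 43450/ 57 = 762.28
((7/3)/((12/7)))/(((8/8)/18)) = 49/2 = 24.50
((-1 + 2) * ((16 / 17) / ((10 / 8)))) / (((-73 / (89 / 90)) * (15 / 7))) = -19936 / 4188375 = -0.00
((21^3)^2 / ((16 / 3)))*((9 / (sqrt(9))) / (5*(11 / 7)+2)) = 1801088541 / 368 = 4894262.34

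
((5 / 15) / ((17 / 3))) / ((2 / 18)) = 9 / 17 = 0.53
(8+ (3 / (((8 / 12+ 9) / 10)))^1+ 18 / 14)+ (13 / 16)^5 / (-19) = 50030831681 / 4044357632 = 12.37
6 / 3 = 2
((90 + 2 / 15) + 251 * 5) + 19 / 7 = 141524 / 105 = 1347.85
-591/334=-1.77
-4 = -4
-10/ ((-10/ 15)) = 15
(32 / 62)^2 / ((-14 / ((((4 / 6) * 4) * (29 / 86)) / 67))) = -14848 / 58141461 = -0.00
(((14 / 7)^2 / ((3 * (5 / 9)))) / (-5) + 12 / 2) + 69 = 1863 / 25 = 74.52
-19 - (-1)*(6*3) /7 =-115 /7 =-16.43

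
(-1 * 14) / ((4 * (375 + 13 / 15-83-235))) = -15 / 248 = -0.06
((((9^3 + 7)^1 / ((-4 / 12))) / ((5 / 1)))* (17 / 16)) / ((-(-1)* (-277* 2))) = 1173 / 1385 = 0.85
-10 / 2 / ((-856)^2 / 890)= -2225 / 366368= -0.01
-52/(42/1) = -26/21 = -1.24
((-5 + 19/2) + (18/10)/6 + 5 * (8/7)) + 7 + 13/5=704/35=20.11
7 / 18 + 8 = 151 / 18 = 8.39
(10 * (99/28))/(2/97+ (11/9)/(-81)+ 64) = 0.55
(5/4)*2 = 5/2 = 2.50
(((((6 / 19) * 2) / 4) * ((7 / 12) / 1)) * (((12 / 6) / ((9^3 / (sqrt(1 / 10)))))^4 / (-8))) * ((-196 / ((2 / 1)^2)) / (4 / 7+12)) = 2401 / 94444436999246400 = 0.00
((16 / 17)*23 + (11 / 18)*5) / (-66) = -7559 / 20196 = -0.37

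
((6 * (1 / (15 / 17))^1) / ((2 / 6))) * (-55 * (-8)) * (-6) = -53856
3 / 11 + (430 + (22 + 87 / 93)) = 154544 / 341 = 453.21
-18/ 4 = -9/ 2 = -4.50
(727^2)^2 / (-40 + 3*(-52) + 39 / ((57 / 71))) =-5307515172979 / 2801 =-1894864395.92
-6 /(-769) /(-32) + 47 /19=578231 /233776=2.47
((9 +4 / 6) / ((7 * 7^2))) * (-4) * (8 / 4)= -232 / 1029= -0.23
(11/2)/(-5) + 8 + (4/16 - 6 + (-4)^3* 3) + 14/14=-3797/20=-189.85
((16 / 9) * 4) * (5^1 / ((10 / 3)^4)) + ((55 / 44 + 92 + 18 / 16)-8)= 86663 / 1000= 86.66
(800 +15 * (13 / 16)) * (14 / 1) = 90965 / 8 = 11370.62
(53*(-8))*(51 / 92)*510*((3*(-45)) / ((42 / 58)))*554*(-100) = -199327166820000 / 161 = -1238056936770.19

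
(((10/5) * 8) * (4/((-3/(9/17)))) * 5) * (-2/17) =1920/289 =6.64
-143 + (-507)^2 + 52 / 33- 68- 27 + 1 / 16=135597073 / 528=256812.64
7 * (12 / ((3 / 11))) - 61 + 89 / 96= 23801 / 96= 247.93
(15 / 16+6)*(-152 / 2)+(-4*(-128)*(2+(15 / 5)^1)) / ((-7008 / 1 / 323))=-565231 / 876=-645.24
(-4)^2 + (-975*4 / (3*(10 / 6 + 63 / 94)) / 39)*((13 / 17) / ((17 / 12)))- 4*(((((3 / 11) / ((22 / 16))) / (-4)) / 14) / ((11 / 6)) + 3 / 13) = 170355093268 / 23067615571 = 7.39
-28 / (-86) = 14 / 43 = 0.33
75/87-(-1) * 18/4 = 311/58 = 5.36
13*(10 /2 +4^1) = 117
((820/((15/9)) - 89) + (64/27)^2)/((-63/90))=-2978830/5103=-583.74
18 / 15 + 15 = 81 / 5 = 16.20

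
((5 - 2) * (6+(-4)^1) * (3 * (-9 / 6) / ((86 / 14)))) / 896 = -27 / 5504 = -0.00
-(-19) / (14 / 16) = 152 / 7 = 21.71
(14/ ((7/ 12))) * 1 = 24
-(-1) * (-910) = -910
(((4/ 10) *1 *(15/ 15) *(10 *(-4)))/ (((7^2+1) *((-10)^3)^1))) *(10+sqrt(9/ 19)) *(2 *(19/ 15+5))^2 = 35344 *sqrt(19)/ 4453125+70688/ 140625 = 0.54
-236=-236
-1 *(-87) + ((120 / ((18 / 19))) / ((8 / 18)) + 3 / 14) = 5211 / 14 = 372.21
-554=-554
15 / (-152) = -0.10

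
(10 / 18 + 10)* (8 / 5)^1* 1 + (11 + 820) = 847.89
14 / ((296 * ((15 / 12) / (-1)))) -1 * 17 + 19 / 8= -14.66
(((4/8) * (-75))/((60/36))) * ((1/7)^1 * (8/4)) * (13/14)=-585/98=-5.97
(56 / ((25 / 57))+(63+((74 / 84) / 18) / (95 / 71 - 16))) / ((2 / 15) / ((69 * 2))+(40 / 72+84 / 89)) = 7679411094079 / 60425552880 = 127.09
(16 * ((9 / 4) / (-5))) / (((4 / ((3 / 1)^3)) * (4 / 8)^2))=-972 / 5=-194.40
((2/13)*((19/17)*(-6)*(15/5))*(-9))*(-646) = -17994.46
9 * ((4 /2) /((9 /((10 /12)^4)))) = 625 /648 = 0.96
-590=-590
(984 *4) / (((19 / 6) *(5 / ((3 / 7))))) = 70848 / 665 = 106.54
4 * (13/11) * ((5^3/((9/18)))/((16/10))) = 8125/11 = 738.64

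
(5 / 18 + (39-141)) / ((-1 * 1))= 1831 / 18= 101.72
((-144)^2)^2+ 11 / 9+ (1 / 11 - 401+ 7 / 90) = 47297942603 / 110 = 429981296.39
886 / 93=9.53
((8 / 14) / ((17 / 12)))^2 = 0.16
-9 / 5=-1.80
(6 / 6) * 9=9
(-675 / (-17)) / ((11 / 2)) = 1350 / 187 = 7.22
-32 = -32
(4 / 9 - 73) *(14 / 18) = -56.43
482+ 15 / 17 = 8209 / 17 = 482.88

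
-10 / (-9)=10 / 9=1.11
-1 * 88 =-88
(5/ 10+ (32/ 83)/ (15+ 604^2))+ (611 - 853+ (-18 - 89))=-21105838117/ 60561946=-348.50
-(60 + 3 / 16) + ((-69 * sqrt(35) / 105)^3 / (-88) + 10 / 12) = -2849 / 48 + 12167 * sqrt(35) / 107800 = -58.69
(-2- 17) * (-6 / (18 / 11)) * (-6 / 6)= -209 / 3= -69.67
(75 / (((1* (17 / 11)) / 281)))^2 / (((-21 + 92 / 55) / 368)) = -1087754891850000 / 307207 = -3540788106.55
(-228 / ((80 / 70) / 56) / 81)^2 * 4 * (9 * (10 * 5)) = 2773635200 / 81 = 34242409.88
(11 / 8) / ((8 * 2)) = 11 / 128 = 0.09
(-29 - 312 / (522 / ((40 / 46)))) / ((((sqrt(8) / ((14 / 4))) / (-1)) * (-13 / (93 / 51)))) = -12817973 * sqrt(2) / 3537768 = -5.12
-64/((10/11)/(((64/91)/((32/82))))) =-57728/455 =-126.87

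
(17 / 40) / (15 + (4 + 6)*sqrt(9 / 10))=17 / 360 - 17*sqrt(10) / 1800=0.02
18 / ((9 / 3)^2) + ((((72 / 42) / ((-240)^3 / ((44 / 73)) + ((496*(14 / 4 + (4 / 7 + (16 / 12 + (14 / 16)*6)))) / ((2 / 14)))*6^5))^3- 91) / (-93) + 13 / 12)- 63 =-866623916796660092787156232301 / 14703949694337858814906368000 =-58.94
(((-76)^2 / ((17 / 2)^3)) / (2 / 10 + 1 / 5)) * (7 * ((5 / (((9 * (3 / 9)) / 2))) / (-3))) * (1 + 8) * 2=-16172800 / 4913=-3291.84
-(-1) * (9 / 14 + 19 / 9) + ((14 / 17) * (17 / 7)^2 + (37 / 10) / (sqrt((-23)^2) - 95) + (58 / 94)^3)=582668669 / 74752560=7.79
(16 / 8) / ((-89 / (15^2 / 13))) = -450 / 1157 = -0.39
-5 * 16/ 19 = -80/ 19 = -4.21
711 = 711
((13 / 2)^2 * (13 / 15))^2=4826809 / 3600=1340.78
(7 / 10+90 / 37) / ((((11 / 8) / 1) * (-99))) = -4636 / 201465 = -0.02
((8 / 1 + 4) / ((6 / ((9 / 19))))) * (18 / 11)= 324 / 209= 1.55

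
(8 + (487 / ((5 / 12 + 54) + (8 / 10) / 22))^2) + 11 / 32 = 3650806454307 / 41331575072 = 88.33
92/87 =1.06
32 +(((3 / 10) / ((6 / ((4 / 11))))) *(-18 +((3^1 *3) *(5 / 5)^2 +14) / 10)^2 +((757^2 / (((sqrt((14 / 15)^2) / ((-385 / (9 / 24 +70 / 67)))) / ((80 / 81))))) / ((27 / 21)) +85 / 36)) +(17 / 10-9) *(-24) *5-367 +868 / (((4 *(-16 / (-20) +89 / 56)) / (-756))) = -7255812750328203526 / 56702014875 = -127963931.55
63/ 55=1.15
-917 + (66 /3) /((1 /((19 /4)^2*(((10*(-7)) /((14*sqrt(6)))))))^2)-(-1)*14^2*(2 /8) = 35171651 /768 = 45796.42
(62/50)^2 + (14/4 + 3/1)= 10047/1250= 8.04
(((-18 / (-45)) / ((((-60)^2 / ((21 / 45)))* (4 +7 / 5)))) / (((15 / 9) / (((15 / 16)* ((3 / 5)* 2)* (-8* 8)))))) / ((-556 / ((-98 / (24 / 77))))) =-26411 / 112590000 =-0.00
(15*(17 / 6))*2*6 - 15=495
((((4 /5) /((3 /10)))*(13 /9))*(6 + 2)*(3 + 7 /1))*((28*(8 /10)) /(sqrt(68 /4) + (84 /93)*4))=-647069696 /102411 + 179099648*sqrt(17) /102411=892.26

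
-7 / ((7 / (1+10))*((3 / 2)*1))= -22 / 3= -7.33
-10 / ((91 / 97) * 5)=-194 / 91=-2.13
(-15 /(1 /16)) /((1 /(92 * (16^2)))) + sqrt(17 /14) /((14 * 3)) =-5652480 + sqrt(238) /588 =-5652479.97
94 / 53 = 1.77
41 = 41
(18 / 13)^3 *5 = 29160 / 2197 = 13.27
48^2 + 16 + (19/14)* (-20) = 2292.86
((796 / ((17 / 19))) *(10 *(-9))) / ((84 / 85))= -567150 / 7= -81021.43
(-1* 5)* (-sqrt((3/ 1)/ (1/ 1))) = 5* sqrt(3) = 8.66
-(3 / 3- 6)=5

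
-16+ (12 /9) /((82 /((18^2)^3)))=22674160 /41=553028.29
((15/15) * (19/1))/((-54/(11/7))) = -209/378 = -0.55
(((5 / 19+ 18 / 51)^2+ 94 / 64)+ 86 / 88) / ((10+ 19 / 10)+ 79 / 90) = 0.22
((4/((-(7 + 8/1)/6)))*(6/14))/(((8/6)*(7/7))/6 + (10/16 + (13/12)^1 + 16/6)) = -1728/11585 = -0.15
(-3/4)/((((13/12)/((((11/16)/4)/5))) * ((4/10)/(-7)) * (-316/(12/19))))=-2079/2497664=-0.00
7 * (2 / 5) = 14 / 5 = 2.80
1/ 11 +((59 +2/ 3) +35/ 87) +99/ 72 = 157037/ 2552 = 61.53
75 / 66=25 / 22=1.14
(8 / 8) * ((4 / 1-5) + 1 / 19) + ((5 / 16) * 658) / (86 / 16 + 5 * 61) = -13439 / 47177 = -0.28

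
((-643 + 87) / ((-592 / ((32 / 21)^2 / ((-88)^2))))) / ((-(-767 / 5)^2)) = -13900 / 1161492505173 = -0.00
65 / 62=1.05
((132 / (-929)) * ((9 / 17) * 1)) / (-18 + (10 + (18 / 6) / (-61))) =72468 / 7754363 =0.01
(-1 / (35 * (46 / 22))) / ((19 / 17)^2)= -3179 / 290605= -0.01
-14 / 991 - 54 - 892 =-937500 / 991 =-946.01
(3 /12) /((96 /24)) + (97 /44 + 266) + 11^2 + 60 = 79071 /176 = 449.27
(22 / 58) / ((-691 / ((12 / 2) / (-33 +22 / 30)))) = 45 / 440858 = 0.00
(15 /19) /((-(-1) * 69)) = 5 /437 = 0.01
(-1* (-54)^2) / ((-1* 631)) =2916 / 631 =4.62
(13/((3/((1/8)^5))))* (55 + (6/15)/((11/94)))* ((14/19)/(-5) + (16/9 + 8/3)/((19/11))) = 1604239/85606400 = 0.02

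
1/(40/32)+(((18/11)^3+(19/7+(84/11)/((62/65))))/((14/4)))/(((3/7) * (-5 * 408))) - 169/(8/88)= -1642301255897/883810620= -1858.20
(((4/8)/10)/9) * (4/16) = 1/720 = 0.00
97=97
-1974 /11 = -179.45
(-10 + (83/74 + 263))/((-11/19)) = -357295/814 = -438.94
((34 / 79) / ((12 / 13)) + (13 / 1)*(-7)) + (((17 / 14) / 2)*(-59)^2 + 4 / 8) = 2023.43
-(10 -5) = -5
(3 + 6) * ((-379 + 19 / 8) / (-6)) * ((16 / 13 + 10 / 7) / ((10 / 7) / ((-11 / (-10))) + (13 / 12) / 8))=144370908 / 137813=1047.59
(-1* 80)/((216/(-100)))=1000/27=37.04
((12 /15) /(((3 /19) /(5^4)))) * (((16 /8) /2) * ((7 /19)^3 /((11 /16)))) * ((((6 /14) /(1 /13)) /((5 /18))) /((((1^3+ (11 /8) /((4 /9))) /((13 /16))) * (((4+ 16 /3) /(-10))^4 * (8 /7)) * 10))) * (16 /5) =1232010000 /3641407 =338.33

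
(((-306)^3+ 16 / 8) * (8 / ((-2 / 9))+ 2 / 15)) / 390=7707553166 / 2925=2635060.91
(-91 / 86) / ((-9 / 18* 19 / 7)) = 0.78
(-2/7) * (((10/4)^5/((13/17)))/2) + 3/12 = -52397/2912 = -17.99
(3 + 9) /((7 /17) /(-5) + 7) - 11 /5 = -114 /245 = -0.47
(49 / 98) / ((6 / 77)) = 77 / 12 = 6.42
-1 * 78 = -78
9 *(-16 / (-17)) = 8.47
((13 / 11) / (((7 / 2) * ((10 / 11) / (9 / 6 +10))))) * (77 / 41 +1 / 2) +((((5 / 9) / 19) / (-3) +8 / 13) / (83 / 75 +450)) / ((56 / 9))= 194900286797 / 19187100296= 10.16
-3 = -3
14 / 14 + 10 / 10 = 2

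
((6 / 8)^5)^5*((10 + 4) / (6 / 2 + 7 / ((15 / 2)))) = 0.00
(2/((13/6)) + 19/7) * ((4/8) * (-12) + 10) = 1324/91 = 14.55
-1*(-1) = 1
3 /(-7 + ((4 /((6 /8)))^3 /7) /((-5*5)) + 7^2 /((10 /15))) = 28350 /620233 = 0.05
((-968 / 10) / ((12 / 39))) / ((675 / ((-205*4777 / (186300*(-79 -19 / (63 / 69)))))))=-2156581427 / 87859080000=-0.02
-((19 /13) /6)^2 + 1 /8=799 /12168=0.07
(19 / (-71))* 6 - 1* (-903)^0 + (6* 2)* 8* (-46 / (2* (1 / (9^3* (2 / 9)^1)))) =-25396601 / 71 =-357698.61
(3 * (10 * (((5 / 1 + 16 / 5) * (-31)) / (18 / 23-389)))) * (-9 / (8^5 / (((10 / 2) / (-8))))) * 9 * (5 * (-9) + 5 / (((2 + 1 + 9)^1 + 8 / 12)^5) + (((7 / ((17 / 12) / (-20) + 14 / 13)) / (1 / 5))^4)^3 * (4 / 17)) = 32366765352064486274272331010172867557849490056176896957436407535847902631825 / 1442698041125694617883260726184225094566296033187403176869888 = 22434885491914618.82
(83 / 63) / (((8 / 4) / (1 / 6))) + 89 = 67367 / 756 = 89.11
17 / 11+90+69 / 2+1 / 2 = 1392 / 11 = 126.55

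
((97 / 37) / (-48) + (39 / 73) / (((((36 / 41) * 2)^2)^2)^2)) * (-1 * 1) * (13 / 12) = 411744271984168019 / 7802693488679583744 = 0.05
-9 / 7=-1.29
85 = 85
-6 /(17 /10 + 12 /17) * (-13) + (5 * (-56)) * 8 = -902900 /409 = -2207.58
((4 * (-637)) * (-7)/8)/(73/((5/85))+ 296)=4459/3074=1.45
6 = 6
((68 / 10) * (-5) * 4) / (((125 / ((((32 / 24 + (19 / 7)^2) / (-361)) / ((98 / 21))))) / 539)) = 956692 / 315875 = 3.03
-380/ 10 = -38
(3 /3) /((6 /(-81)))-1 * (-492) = 957 /2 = 478.50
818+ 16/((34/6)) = 13954/17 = 820.82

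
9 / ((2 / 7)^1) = 63 / 2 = 31.50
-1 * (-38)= 38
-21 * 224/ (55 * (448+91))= -0.16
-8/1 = -8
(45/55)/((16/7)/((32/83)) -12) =-126/935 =-0.13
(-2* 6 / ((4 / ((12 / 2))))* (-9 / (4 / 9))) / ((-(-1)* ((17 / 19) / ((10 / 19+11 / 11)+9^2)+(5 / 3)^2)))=5143824 / 39353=130.71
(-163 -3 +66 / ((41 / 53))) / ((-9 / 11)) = 36388 / 369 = 98.61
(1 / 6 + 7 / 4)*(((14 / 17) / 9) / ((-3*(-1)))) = 161 / 2754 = 0.06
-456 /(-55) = 456 /55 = 8.29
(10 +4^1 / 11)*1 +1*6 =180 / 11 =16.36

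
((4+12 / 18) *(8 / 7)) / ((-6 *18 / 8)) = -32 / 81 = -0.40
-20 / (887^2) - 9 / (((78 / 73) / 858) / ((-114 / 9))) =72022407778 / 786769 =91542.00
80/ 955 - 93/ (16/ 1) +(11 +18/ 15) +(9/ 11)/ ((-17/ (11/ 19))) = 31801043/ 4935440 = 6.44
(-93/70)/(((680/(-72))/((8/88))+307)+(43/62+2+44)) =-25947/4878685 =-0.01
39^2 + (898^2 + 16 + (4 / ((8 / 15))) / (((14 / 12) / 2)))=5655677 / 7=807953.86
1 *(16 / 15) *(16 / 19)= 256 / 285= 0.90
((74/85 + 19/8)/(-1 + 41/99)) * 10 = -218493/3944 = -55.40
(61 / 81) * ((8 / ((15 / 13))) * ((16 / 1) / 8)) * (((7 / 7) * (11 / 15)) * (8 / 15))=4.08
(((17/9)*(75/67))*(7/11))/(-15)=-595/6633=-0.09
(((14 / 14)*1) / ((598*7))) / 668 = 1 / 2796248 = 0.00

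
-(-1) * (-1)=-1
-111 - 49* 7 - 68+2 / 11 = -5740 / 11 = -521.82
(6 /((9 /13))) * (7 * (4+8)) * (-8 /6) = -2912 /3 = -970.67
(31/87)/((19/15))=155/551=0.28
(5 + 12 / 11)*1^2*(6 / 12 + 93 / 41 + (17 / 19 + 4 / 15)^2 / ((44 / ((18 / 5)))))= 3925165721 / 223865125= 17.53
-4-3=-7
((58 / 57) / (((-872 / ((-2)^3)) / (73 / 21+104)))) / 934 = 65453 / 60930891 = 0.00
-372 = -372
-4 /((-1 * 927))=4 /927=0.00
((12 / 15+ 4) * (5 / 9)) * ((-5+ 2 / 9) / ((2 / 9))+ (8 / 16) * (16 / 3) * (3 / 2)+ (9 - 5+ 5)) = -68 / 3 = -22.67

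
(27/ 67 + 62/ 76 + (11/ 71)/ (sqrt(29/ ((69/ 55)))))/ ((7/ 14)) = 2 * sqrt(110055)/ 10295 + 3103/ 1273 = 2.50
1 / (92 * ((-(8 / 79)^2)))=-6241 / 5888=-1.06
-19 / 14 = -1.36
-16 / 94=-8 / 47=-0.17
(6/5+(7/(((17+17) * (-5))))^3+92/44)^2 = 31629493873967929/2920645849000000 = 10.83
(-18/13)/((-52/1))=9/338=0.03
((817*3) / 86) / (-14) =-57 / 28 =-2.04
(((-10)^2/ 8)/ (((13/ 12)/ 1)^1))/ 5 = 30/ 13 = 2.31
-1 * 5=-5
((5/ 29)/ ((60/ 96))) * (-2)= -16/ 29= -0.55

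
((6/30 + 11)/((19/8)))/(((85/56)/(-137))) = -3437056/8075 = -425.64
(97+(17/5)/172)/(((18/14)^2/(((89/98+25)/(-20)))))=-211846543/2786400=-76.03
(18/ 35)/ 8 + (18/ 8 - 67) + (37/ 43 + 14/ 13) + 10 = -1032021/ 19565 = -52.75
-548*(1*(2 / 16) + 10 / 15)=-2603 / 6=-433.83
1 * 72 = 72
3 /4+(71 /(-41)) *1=-161 /164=-0.98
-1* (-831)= 831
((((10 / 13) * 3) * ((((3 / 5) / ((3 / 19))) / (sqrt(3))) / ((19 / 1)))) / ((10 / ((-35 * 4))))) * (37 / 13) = -1036 * sqrt(3) / 169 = -10.62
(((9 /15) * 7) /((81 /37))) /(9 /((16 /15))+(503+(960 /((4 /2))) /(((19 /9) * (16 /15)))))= 78736 /29737395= 0.00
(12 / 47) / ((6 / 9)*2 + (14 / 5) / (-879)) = 26370 / 137381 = 0.19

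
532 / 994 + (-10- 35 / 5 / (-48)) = -31759 / 3408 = -9.32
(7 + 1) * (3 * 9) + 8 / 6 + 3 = 661 / 3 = 220.33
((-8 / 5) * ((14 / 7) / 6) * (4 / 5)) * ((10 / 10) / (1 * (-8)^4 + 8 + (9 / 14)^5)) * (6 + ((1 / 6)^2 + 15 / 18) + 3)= -305484032 / 297983980575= -0.00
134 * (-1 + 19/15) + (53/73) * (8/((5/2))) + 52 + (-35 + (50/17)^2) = 20160443/316455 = 63.71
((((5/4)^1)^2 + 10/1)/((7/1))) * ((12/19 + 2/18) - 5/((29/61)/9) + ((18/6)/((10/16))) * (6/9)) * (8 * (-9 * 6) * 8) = 1997303808/3857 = 517838.68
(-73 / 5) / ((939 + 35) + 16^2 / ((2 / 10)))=-73 / 11270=-0.01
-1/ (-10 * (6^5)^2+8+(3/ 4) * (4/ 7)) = 7/ 4232632261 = 0.00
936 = 936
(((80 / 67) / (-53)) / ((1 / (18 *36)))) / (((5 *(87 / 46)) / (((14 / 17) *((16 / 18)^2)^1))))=-5275648 / 5251929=-1.00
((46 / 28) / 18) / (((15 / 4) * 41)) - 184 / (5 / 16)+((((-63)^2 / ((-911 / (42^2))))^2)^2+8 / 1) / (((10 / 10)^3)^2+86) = 31032240280323162437514872135923 / 773904141952718805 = 40098299773951.92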